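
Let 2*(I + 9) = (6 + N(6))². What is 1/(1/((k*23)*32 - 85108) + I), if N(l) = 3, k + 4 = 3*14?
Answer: 57140/1799909 ≈ 0.031746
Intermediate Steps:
k = 38 (k = -4 + 3*14 = -4 + 42 = 38)
I = 63/2 (I = -9 + (6 + 3)²/2 = -9 + (½)*9² = -9 + (½)*81 = -9 + 81/2 = 63/2 ≈ 31.500)
1/(1/((k*23)*32 - 85108) + I) = 1/(1/((38*23)*32 - 85108) + 63/2) = 1/(1/(874*32 - 85108) + 63/2) = 1/(1/(27968 - 85108) + 63/2) = 1/(1/(-57140) + 63/2) = 1/(-1/57140 + 63/2) = 1/(1799909/57140) = 57140/1799909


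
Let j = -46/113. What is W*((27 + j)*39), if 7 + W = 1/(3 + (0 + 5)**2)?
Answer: -22853025/3164 ≈ -7222.8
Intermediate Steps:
j = -46/113 (j = -46*1/113 = -46/113 ≈ -0.40708)
W = -195/28 (W = -7 + 1/(3 + (0 + 5)**2) = -7 + 1/(3 + 5**2) = -7 + 1/(3 + 25) = -7 + 1/28 = -195/28 ≈ -6.9643)
W*((27 + j)*39) = -195*(27 - 46/113)*39/28 = -585975*39/3164 = -195/28*117195/113 = -22853025/3164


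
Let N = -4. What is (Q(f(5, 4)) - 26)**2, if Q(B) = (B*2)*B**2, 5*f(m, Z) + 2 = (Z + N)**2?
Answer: 10666756/15625 ≈ 682.67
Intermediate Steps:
f(m, Z) = -2/5 + (-4 + Z)**2/5 (f(m, Z) = -2/5 + (Z - 4)**2/5 = -2/5 + (-4 + Z)**2/5)
Q(B) = 2*B**3 (Q(B) = (2*B)*B**2 = 2*B**3)
(Q(f(5, 4)) - 26)**2 = (2*(-2/5 + (-4 + 4)**2/5)**3 - 26)**2 = (2*(-2/5 + (1/5)*0**2)**3 - 26)**2 = (2*(-2/5 + (1/5)*0)**3 - 26)**2 = (2*(-2/5 + 0)**3 - 26)**2 = (2*(-2/5)**3 - 26)**2 = (2*(-8/125) - 26)**2 = (-16/125 - 26)**2 = (-3266/125)**2 = 10666756/15625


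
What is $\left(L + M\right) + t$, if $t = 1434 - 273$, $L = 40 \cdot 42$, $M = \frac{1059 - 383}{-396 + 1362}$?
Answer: $\frac{1372541}{483} \approx 2841.7$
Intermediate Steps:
$M = \frac{338}{483}$ ($M = \frac{676}{966} = 676 \cdot \frac{1}{966} = \frac{338}{483} \approx 0.69979$)
$L = 1680$
$t = 1161$
$\left(L + M\right) + t = \left(1680 + \frac{338}{483}\right) + 1161 = \frac{811778}{483} + 1161 = \frac{1372541}{483}$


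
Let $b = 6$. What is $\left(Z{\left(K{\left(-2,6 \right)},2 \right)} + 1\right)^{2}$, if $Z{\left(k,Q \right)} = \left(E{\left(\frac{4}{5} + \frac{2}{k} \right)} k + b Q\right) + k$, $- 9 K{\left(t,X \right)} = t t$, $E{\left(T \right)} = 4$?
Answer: $\frac{9409}{81} \approx 116.16$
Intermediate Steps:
$K{\left(t,X \right)} = - \frac{t^{2}}{9}$ ($K{\left(t,X \right)} = - \frac{t t}{9} = - \frac{t^{2}}{9}$)
$Z{\left(k,Q \right)} = 5 k + 6 Q$ ($Z{\left(k,Q \right)} = \left(4 k + 6 Q\right) + k = 5 k + 6 Q$)
$\left(Z{\left(K{\left(-2,6 \right)},2 \right)} + 1\right)^{2} = \left(\left(5 \left(- \frac{\left(-2\right)^{2}}{9}\right) + 6 \cdot 2\right) + 1\right)^{2} = \left(\left(5 \left(\left(- \frac{1}{9}\right) 4\right) + 12\right) + 1\right)^{2} = \left(\left(5 \left(- \frac{4}{9}\right) + 12\right) + 1\right)^{2} = \left(\left(- \frac{20}{9} + 12\right) + 1\right)^{2} = \left(\frac{88}{9} + 1\right)^{2} = \left(\frac{97}{9}\right)^{2} = \frac{9409}{81}$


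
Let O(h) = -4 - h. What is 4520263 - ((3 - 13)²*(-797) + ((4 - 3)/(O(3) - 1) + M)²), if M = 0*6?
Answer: 294397631/64 ≈ 4.6000e+6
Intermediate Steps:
M = 0
4520263 - ((3 - 13)²*(-797) + ((4 - 3)/(O(3) - 1) + M)²) = 4520263 - ((3 - 13)²*(-797) + ((4 - 3)/((-4 - 1*3) - 1) + 0)²) = 4520263 - ((-10)²*(-797) + (1/((-4 - 3) - 1) + 0)²) = 4520263 - (100*(-797) + (1/(-7 - 1) + 0)²) = 4520263 - (-79700 + (1/(-8) + 0)²) = 4520263 - (-79700 + (1*(-⅛) + 0)²) = 4520263 - (-79700 + (-⅛ + 0)²) = 4520263 - (-79700 + (-⅛)²) = 4520263 - (-79700 + 1/64) = 4520263 - 1*(-5100799/64) = 4520263 + 5100799/64 = 294397631/64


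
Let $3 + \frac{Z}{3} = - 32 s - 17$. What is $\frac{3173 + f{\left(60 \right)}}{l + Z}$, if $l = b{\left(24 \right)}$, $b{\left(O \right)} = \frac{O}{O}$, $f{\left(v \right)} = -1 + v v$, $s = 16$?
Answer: $- \frac{6772}{1595} \approx -4.2458$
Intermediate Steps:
$f{\left(v \right)} = -1 + v^{2}$
$Z = -1596$ ($Z = -9 + 3 \left(\left(-32\right) 16 - 17\right) = -9 + 3 \left(-512 - 17\right) = -9 + 3 \left(-529\right) = -9 - 1587 = -1596$)
$b{\left(O \right)} = 1$
$l = 1$
$\frac{3173 + f{\left(60 \right)}}{l + Z} = \frac{3173 - \left(1 - 60^{2}\right)}{1 - 1596} = \frac{3173 + \left(-1 + 3600\right)}{-1595} = \left(3173 + 3599\right) \left(- \frac{1}{1595}\right) = 6772 \left(- \frac{1}{1595}\right) = - \frac{6772}{1595}$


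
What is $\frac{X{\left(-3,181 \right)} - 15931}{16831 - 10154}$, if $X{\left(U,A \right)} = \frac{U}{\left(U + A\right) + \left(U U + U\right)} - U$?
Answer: $- \frac{2930755}{1228568} \approx -2.3855$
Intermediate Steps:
$X{\left(U,A \right)} = - U + \frac{U}{A + U^{2} + 2 U}$ ($X{\left(U,A \right)} = \frac{U}{\left(A + U\right) + \left(U^{2} + U\right)} - U = \frac{U}{\left(A + U\right) + \left(U + U^{2}\right)} - U = \frac{U}{A + U^{2} + 2 U} - U = - U + \frac{U}{A + U^{2} + 2 U}$)
$\frac{X{\left(-3,181 \right)} - 15931}{16831 - 10154} = \frac{- \frac{3 \left(1 - 181 - \left(-3\right)^{2} - -6\right)}{181 + \left(-3\right)^{2} + 2 \left(-3\right)} - 15931}{16831 - 10154} = \frac{- \frac{3 \left(1 - 181 - 9 + 6\right)}{181 + 9 - 6} - 15931}{6677} = \left(- \frac{3 \left(1 - 181 - 9 + 6\right)}{184} - 15931\right) \frac{1}{6677} = \left(\left(-3\right) \frac{1}{184} \left(-183\right) - 15931\right) \frac{1}{6677} = \left(\frac{549}{184} - 15931\right) \frac{1}{6677} = \left(- \frac{2930755}{184}\right) \frac{1}{6677} = - \frac{2930755}{1228568}$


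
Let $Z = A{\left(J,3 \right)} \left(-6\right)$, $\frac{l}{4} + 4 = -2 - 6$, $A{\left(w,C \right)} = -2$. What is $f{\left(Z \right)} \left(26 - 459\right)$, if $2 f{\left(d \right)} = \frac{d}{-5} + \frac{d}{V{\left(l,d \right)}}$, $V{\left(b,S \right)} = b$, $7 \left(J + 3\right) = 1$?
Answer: $\frac{22949}{40} \approx 573.72$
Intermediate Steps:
$J = - \frac{20}{7}$ ($J = -3 + \frac{1}{7} \cdot 1 = -3 + \frac{1}{7} = - \frac{20}{7} \approx -2.8571$)
$l = -48$ ($l = -16 + 4 \left(-2 - 6\right) = -16 + 4 \left(-8\right) = -16 - 32 = -48$)
$Z = 12$ ($Z = \left(-2\right) \left(-6\right) = 12$)
$f{\left(d \right)} = - \frac{53 d}{480}$ ($f{\left(d \right)} = \frac{\frac{d}{-5} + \frac{d}{-48}}{2} = \frac{d \left(- \frac{1}{5}\right) + d \left(- \frac{1}{48}\right)}{2} = \frac{- \frac{d}{5} - \frac{d}{48}}{2} = \frac{\left(- \frac{53}{240}\right) d}{2} = - \frac{53 d}{480}$)
$f{\left(Z \right)} \left(26 - 459\right) = \left(- \frac{53}{480}\right) 12 \left(26 - 459\right) = \left(- \frac{53}{40}\right) \left(-433\right) = \frac{22949}{40}$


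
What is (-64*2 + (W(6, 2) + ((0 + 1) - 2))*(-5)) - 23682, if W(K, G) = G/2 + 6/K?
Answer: -23815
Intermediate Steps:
W(K, G) = G/2 + 6/K (W(K, G) = G*(½) + 6/K = G/2 + 6/K)
(-64*2 + (W(6, 2) + ((0 + 1) - 2))*(-5)) - 23682 = (-64*2 + (((½)*2 + 6/6) + ((0 + 1) - 2))*(-5)) - 23682 = (-128 + ((1 + 6*(⅙)) + (1 - 2))*(-5)) - 23682 = (-128 + ((1 + 1) - 1)*(-5)) - 23682 = (-128 + (2 - 1)*(-5)) - 23682 = (-128 + 1*(-5)) - 23682 = (-128 - 5) - 23682 = -133 - 23682 = -23815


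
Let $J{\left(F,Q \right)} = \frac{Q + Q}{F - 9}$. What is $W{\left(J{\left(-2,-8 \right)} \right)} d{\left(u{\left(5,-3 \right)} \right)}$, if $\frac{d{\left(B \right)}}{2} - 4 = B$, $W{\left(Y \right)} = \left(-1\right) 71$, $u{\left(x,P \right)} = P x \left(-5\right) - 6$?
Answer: $-10366$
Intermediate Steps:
$J{\left(F,Q \right)} = \frac{2 Q}{-9 + F}$
$u{\left(x,P \right)} = -6 - 5 P x$ ($u{\left(x,P \right)} = - 5 P x - 6 = -6 - 5 P x$)
$W{\left(Y \right)} = -71$
$d{\left(B \right)} = 8 + 2 B$
$W{\left(J{\left(-2,-8 \right)} \right)} d{\left(u{\left(5,-3 \right)} \right)} = - 71 \left(8 + 2 \left(-6 - \left(-15\right) 5\right)\right) = - 71 \left(8 + 2 \left(-6 + 75\right)\right) = - 71 \left(8 + 2 \cdot 69\right) = - 71 \left(8 + 138\right) = \left(-71\right) 146 = -10366$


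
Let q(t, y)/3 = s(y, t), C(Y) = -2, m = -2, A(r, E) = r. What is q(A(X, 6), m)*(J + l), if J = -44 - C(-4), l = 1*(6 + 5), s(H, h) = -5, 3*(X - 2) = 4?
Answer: 465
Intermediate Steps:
X = 10/3 (X = 2 + (1/3)*4 = 2 + 4/3 = 10/3 ≈ 3.3333)
q(t, y) = -15 (q(t, y) = 3*(-5) = -15)
l = 11 (l = 1*11 = 11)
J = -42 (J = -44 - 1*(-2) = -44 + 2 = -42)
q(A(X, 6), m)*(J + l) = -15*(-42 + 11) = -15*(-31) = 465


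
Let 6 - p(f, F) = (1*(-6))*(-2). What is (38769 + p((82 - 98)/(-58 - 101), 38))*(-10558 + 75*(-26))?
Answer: -484847604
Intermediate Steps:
p(f, F) = -6 (p(f, F) = 6 - 1*(-6)*(-2) = 6 - (-6)*(-2) = 6 - 1*12 = 6 - 12 = -6)
(38769 + p((82 - 98)/(-58 - 101), 38))*(-10558 + 75*(-26)) = (38769 - 6)*(-10558 + 75*(-26)) = 38763*(-10558 - 1950) = 38763*(-12508) = -484847604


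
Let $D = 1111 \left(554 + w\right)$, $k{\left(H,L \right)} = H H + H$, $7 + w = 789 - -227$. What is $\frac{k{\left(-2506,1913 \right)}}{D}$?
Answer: $\frac{2092510}{578831} \approx 3.6151$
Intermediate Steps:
$w = 1009$ ($w = -7 + \left(789 - -227\right) = -7 + \left(789 + 227\right) = -7 + 1016 = 1009$)
$k{\left(H,L \right)} = H + H^{2}$ ($k{\left(H,L \right)} = H^{2} + H = H + H^{2}$)
$D = 1736493$ ($D = 1111 \left(554 + 1009\right) = 1111 \cdot 1563 = 1736493$)
$\frac{k{\left(-2506,1913 \right)}}{D} = \frac{\left(-2506\right) \left(1 - 2506\right)}{1736493} = \left(-2506\right) \left(-2505\right) \frac{1}{1736493} = 6277530 \cdot \frac{1}{1736493} = \frac{2092510}{578831}$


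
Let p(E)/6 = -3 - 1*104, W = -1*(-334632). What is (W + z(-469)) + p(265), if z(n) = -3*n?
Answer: 335397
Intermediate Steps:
W = 334632
p(E) = -642 (p(E) = 6*(-3 - 1*104) = 6*(-3 - 104) = 6*(-107) = -642)
(W + z(-469)) + p(265) = (334632 - 3*(-469)) - 642 = (334632 + 1407) - 642 = 336039 - 642 = 335397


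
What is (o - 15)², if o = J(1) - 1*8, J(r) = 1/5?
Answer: 12996/25 ≈ 519.84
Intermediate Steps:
J(r) = ⅕
o = -39/5 (o = ⅕ - 1*8 = ⅕ - 8 = -39/5 ≈ -7.8000)
(o - 15)² = (-39/5 - 15)² = (-114/5)² = 12996/25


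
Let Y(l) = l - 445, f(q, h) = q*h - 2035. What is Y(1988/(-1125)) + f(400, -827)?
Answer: -374941988/1125 ≈ -3.3328e+5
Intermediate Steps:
f(q, h) = -2035 + h*q (f(q, h) = h*q - 2035 = -2035 + h*q)
Y(l) = -445 + l
Y(1988/(-1125)) + f(400, -827) = (-445 + 1988/(-1125)) + (-2035 - 827*400) = (-445 + 1988*(-1/1125)) + (-2035 - 330800) = (-445 - 1988/1125) - 332835 = -502613/1125 - 332835 = -374941988/1125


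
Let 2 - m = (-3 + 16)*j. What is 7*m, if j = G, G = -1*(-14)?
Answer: -1260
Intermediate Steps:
G = 14
j = 14
m = -180 (m = 2 - (-3 + 16)*14 = 2 - 13*14 = 2 - 1*182 = 2 - 182 = -180)
7*m = 7*(-180) = -1260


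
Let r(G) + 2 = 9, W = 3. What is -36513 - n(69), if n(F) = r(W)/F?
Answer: -2519404/69 ≈ -36513.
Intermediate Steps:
r(G) = 7 (r(G) = -2 + 9 = 7)
n(F) = 7/F
-36513 - n(69) = -36513 - 7/69 = -2519404/69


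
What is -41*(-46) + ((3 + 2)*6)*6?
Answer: 2066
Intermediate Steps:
-41*(-46) + ((3 + 2)*6)*6 = 1886 + (5*6)*6 = 1886 + 30*6 = 1886 + 180 = 2066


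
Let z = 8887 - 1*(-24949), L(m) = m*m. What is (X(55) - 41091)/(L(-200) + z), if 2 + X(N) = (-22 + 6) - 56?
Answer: -41165/73836 ≈ -0.55752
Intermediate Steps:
L(m) = m²
X(N) = -74 (X(N) = -2 + ((-22 + 6) - 56) = -2 + (-16 - 56) = -2 - 72 = -74)
z = 33836 (z = 8887 + 24949 = 33836)
(X(55) - 41091)/(L(-200) + z) = (-74 - 41091)/((-200)² + 33836) = -41165/(40000 + 33836) = -41165/73836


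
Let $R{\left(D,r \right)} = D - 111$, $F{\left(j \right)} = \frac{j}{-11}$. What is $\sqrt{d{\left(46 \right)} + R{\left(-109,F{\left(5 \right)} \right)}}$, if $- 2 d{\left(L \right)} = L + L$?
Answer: $i \sqrt{266} \approx 16.31 i$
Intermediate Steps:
$F{\left(j \right)} = - \frac{j}{11}$ ($F{\left(j \right)} = j \left(- \frac{1}{11}\right) = - \frac{j}{11}$)
$d{\left(L \right)} = - L$ ($d{\left(L \right)} = - \frac{L + L}{2} = - \frac{2 L}{2} = - L$)
$R{\left(D,r \right)} = -111 + D$ ($R{\left(D,r \right)} = D - 111 = -111 + D$)
$\sqrt{d{\left(46 \right)} + R{\left(-109,F{\left(5 \right)} \right)}} = \sqrt{\left(-1\right) 46 - 220} = \sqrt{-46 - 220} = \sqrt{-266} = i \sqrt{266}$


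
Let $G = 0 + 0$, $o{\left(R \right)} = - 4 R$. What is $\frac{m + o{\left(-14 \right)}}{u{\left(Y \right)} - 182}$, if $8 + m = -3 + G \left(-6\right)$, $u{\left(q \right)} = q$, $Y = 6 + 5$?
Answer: $- \frac{5}{19} \approx -0.26316$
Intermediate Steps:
$Y = 11$
$G = 0$
$m = -11$ ($m = -8 + \left(-3 + 0 \left(-6\right)\right) = -8 + \left(-3 + 0\right) = -8 - 3 = -11$)
$\frac{m + o{\left(-14 \right)}}{u{\left(Y \right)} - 182} = \frac{-11 - -56}{11 - 182} = \frac{-11 + 56}{-171} = 45 \left(- \frac{1}{171}\right) = - \frac{5}{19}$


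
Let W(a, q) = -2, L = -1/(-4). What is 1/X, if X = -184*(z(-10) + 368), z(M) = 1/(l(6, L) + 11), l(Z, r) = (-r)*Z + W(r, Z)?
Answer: -15/1016048 ≈ -1.4763e-5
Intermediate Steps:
L = 1/4 (L = -1*(-1/4) = 1/4 ≈ 0.25000)
l(Z, r) = -2 - Z*r (l(Z, r) = (-r)*Z - 2 = -Z*r - 2 = -2 - Z*r)
z(M) = 2/15 (z(M) = 1/((-2 - 1*6*1/4) + 11) = 1/((-2 - 3/2) + 11) = 1/(-7/2 + 11) = 1/(15/2) = 2/15)
X = -1016048/15 (X = -184*(2/15 + 368) = -184*5522/15 = -1016048/15 ≈ -67737.)
1/X = 1/(-1016048/15) = -15/1016048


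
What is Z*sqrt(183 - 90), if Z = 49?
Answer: 49*sqrt(93) ≈ 472.54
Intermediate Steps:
Z*sqrt(183 - 90) = 49*sqrt(183 - 90) = 49*sqrt(93)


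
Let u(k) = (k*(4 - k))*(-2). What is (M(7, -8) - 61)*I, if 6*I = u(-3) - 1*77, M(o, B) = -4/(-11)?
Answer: 23345/66 ≈ 353.71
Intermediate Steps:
u(k) = -2*k*(4 - k)
M(o, B) = 4/11 (M(o, B) = -4*(-1/11) = 4/11)
I = -35/6 (I = (2*(-3)*(-4 - 3) - 1*77)/6 = (2*(-3)*(-7) - 77)/6 = (42 - 77)/6 = (⅙)*(-35) = -35/6 ≈ -5.8333)
(M(7, -8) - 61)*I = (4/11 - 61)*(-35/6) = -667/11*(-35/6) = 23345/66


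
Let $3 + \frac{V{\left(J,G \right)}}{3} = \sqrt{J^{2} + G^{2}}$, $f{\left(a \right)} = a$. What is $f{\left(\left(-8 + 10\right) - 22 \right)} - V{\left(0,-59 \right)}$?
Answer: $-188$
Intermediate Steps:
$V{\left(J,G \right)} = -9 + 3 \sqrt{G^{2} + J^{2}}$ ($V{\left(J,G \right)} = -9 + 3 \sqrt{J^{2} + G^{2}} = -9 + 3 \sqrt{G^{2} + J^{2}}$)
$f{\left(\left(-8 + 10\right) - 22 \right)} - V{\left(0,-59 \right)} = \left(\left(-8 + 10\right) - 22\right) - \left(-9 + 3 \sqrt{\left(-59\right)^{2} + 0^{2}}\right) = \left(2 - 22\right) - \left(-9 + 3 \sqrt{3481 + 0}\right) = -20 - \left(-9 + 3 \sqrt{3481}\right) = -20 - \left(-9 + 3 \cdot 59\right) = -20 - \left(-9 + 177\right) = -20 - 168 = -188$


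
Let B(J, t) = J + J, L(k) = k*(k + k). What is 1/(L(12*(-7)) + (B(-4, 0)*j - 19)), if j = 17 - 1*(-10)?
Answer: 1/13877 ≈ 7.2062e-5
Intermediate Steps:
L(k) = 2*k² (L(k) = k*(2*k) = 2*k²)
B(J, t) = 2*J
j = 27 (j = 17 + 10 = 27)
1/(L(12*(-7)) + (B(-4, 0)*j - 19)) = 1/(2*(12*(-7))² + ((2*(-4))*27 - 19)) = 1/(2*(-84)² + (-8*27 - 19)) = 1/(2*7056 + (-216 - 19)) = 1/(14112 - 235) = 1/13877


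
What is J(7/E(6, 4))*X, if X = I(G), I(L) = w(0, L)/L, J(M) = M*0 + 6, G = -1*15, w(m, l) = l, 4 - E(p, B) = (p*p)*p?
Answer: 6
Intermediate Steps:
E(p, B) = 4 - p³ (E(p, B) = 4 - p*p*p = 4 - p²*p = 4 - p³)
G = -15
J(M) = 6 (J(M) = 0 + 6 = 6)
I(L) = 1 (I(L) = L/L = 1)
X = 1
J(7/E(6, 4))*X = 6*1 = 6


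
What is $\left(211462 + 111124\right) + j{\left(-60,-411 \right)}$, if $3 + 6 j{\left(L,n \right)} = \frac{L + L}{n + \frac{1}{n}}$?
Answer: $\frac{54491796051}{168922} \approx 3.2259 \cdot 10^{5}$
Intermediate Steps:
$j{\left(L,n \right)} = - \frac{1}{2} + \frac{L}{3 \left(n + \frac{1}{n}\right)}$ ($j{\left(L,n \right)} = - \frac{1}{2} + \frac{\left(L + L\right) \frac{1}{n + \frac{1}{n}}}{6} = - \frac{1}{2} + \frac{2 L \frac{1}{n + \frac{1}{n}}}{6} = - \frac{1}{2} + \frac{L}{3 \left(n + \frac{1}{n}\right)}$)
$\left(211462 + 111124\right) + j{\left(-60,-411 \right)} = \left(211462 + 111124\right) + \frac{-3 - 3 \left(-411\right)^{2} + 2 \left(-60\right) \left(-411\right)}{6 \left(1 + \left(-411\right)^{2}\right)} = 322586 + \frac{-3 - 506763 + 49320}{6 \left(1 + 168921\right)} = 322586 + \frac{-3 - 506763 + 49320}{6 \cdot 168922} = 322586 + \frac{1}{6} \cdot \frac{1}{168922} \left(-457446\right) = 322586 - \frac{76241}{168922} = \frac{54491796051}{168922}$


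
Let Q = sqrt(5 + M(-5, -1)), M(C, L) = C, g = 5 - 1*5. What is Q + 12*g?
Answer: 0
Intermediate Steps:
g = 0 (g = 5 - 5 = 0)
Q = 0 (Q = sqrt(5 - 5) = sqrt(0) = 0)
Q + 12*g = 0 + 12*0 = 0 + 0 = 0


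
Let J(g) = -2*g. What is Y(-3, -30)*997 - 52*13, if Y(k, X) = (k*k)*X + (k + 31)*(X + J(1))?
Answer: -1163178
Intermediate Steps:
Y(k, X) = X*k² + (-2 + X)*(31 + k) (Y(k, X) = (k*k)*X + (k + 31)*(X - 2*1) = k²*X + (31 + k)*(X - 2) = X*k² + (31 + k)*(-2 + X) = X*k² + (-2 + X)*(31 + k))
Y(-3, -30)*997 - 52*13 = (-62 - 2*(-3) + 31*(-30) - 30*(-3) - 30*(-3)²)*997 - 52*13 = (-62 + 6 - 930 + 90 - 30*9)*997 - 676 = (-62 + 6 - 930 + 90 - 270)*997 - 676 = -1166*997 - 676 = -1162502 - 676 = -1163178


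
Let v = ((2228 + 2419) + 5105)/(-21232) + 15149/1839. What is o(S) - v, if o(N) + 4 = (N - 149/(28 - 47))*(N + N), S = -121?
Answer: 2538339087749/92733414 ≈ 27372.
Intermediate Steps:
o(N) = -4 + 2*N*(149/19 + N) (o(N) = -4 + (N - 149/(28 - 47))*(N + N) = -4 + (N - 149/(-19))*(2*N) = -4 + (N - 149*(-1/19))*(2*N) = -4 + (N + 149/19)*(2*N) = -4 + (149/19 + N)*(2*N) = -4 + 2*N*(149/19 + N))
v = 37963705/4880706 (v = (4647 + 5105)*(-1/21232) + 15149*(1/1839) = 9752*(-1/21232) + 15149/1839 = -1219/2654 + 15149/1839 = 37963705/4880706 ≈ 7.7783)
o(S) - v = (-4 + 2*(-121)² + (298/19)*(-121)) - 1*37963705/4880706 = (-4 + 2*14641 - 36058/19) - 37963705/4880706 = (-4 + 29282 - 36058/19) - 37963705/4880706 = 520224/19 - 37963705/4880706 = 2538339087749/92733414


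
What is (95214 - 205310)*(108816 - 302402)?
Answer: 21313044256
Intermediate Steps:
(95214 - 205310)*(108816 - 302402) = -110096*(-193586) = 21313044256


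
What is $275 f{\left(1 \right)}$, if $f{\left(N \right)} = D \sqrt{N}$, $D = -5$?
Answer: $-1375$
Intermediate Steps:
$f{\left(N \right)} = - 5 \sqrt{N}$
$275 f{\left(1 \right)} = 275 \left(- 5 \sqrt{1}\right) = 275 \left(\left(-5\right) 1\right) = 275 \left(-5\right) = -1375$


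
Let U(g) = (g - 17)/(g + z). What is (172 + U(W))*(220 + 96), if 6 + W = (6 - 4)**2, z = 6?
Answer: 52851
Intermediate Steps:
W = -2 (W = -6 + (6 - 4)**2 = -6 + 2**2 = -6 + 4 = -2)
U(g) = (-17 + g)/(6 + g) (U(g) = (g - 17)/(g + 6) = (-17 + g)/(6 + g))
(172 + U(W))*(220 + 96) = (172 + (-17 - 2)/(6 - 2))*(220 + 96) = (172 - 19/4)*316 = (669/4)*316 = 52851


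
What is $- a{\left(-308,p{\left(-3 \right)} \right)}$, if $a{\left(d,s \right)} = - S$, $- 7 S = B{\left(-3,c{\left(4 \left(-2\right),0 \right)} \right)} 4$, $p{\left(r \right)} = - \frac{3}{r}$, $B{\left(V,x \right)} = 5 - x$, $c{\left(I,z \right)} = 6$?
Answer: $\frac{4}{7} \approx 0.57143$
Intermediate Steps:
$S = \frac{4}{7}$ ($S = - \frac{\left(5 - 6\right) 4}{7} = - \frac{\left(-1\right) 4}{7} = \left(- \frac{1}{7}\right) \left(-4\right) = \frac{4}{7} \approx 0.57143$)
$a{\left(d,s \right)} = - \frac{4}{7}$ ($a{\left(d,s \right)} = \left(-1\right) \frac{4}{7} = - \frac{4}{7}$)
$- a{\left(-308,p{\left(-3 \right)} \right)} = \left(-1\right) \left(- \frac{4}{7}\right) = \frac{4}{7}$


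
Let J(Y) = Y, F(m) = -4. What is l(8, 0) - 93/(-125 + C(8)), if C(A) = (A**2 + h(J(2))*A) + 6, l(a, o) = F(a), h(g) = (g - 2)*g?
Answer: -127/55 ≈ -2.3091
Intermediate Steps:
h(g) = g*(-2 + g) (h(g) = (-2 + g)*g = g*(-2 + g))
l(a, o) = -4
C(A) = 6 + A**2 (C(A) = (A**2 + (2*(-2 + 2))*A) + 6 = (A**2 + (2*0)*A) + 6 = (A**2 + 0*A) + 6 = (A**2 + 0) + 6 = A**2 + 6 = 6 + A**2)
l(8, 0) - 93/(-125 + C(8)) = -4 - 93/(-125 + (6 + 8**2)) = -4 - 93/(-125 + (6 + 64)) = -4 - 93/(-125 + 70) = -4 - 93/(-55) = -4 - 1/55*(-93) = -4 + 93/55 = -127/55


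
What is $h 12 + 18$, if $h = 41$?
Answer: $510$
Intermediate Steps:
$h 12 + 18 = 41 \cdot 12 + 18 = 492 + 18 = 510$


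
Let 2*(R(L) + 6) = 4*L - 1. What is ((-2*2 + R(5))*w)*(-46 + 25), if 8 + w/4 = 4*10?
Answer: 1344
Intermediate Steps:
R(L) = -13/2 + 2*L (R(L) = -6 + (4*L - 1)/2 = -6 + (-1 + 4*L)/2 = -6 + (-1/2 + 2*L) = -13/2 + 2*L)
w = 128 (w = -32 + 4*(4*10) = -32 + 4*40 = -32 + 160 = 128)
((-2*2 + R(5))*w)*(-46 + 25) = ((-2*2 + (-13/2 + 2*5))*128)*(-46 + 25) = ((-4 + (-13/2 + 10))*128)*(-21) = ((-4 + 7/2)*128)*(-21) = -1/2*128*(-21) = -64*(-21) = 1344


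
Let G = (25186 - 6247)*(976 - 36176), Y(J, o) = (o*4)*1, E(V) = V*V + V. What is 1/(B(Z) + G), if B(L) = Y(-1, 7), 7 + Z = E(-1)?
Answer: -1/666652772 ≈ -1.5000e-9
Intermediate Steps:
E(V) = V + V² (E(V) = V² + V = V + V²)
Z = -7 (Z = -7 - (1 - 1) = -7 - 1*0 = -7 + 0 = -7)
Y(J, o) = 4*o (Y(J, o) = (4*o)*1 = 4*o)
B(L) = 28 (B(L) = 4*7 = 28)
G = -666652800 (G = 18939*(-35200) = -666652800)
1/(B(Z) + G) = 1/(28 - 666652800) = 1/(-666652772) = -1/666652772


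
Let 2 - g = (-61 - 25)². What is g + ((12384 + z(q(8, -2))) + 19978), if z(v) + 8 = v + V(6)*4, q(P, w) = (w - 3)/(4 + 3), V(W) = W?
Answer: 174883/7 ≈ 24983.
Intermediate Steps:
q(P, w) = -3/7 + w/7 (q(P, w) = (-3 + w)/7 = (-3 + w)*(⅐) = -3/7 + w/7)
z(v) = 16 + v (z(v) = -8 + (v + 6*4) = -8 + (v + 24) = -8 + (24 + v) = 16 + v)
g = -7394 (g = 2 - (-61 - 25)² = 2 - 1*(-86)² = 2 - 1*7396 = 2 - 7396 = -7394)
g + ((12384 + z(q(8, -2))) + 19978) = -7394 + ((12384 + (16 + (-3/7 + (⅐)*(-2)))) + 19978) = -7394 + ((12384 + (16 + (-3/7 - 2/7))) + 19978) = -7394 + ((12384 + (16 - 5/7)) + 19978) = -7394 + ((12384 + 107/7) + 19978) = -7394 + (86795/7 + 19978) = -7394 + 226641/7 = 174883/7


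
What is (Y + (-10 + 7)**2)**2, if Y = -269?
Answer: 67600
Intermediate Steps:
(Y + (-10 + 7)**2)**2 = (-269 + (-10 + 7)**2)**2 = (-269 + (-3)**2)**2 = (-269 + 9)**2 = (-260)**2 = 67600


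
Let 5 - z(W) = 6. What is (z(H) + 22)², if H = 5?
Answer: 441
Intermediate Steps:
z(W) = -1 (z(W) = 5 - 1*6 = 5 - 6 = -1)
(z(H) + 22)² = (-1 + 22)² = 21² = 441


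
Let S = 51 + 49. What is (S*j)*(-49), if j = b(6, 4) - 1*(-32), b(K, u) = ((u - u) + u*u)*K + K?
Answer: -656600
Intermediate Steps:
S = 100
b(K, u) = K + K*u² (b(K, u) = (0 + u²)*K + K = u²*K + K = K*u² + K = K + K*u²)
j = 134 (j = 6*(1 + 4²) - 1*(-32) = 6*(1 + 16) + 32 = 6*17 + 32 = 102 + 32 = 134)
(S*j)*(-49) = (100*134)*(-49) = 13400*(-49) = -656600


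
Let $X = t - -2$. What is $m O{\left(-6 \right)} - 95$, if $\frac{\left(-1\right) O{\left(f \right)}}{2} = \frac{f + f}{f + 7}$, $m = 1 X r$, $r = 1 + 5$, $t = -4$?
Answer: $-383$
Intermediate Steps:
$X = -2$ ($X = -4 - -2 = -4 + 2 = -2$)
$r = 6$
$m = -12$ ($m = 1 \left(-2\right) 6 = \left(-2\right) 6 = -12$)
$O{\left(f \right)} = - \frac{4 f}{7 + f}$ ($O{\left(f \right)} = - 2 \frac{f + f}{f + 7} = - 2 \frac{2 f}{7 + f} = - \frac{4 f}{7 + f}$)
$m O{\left(-6 \right)} - 95 = - 12 \left(\left(-4\right) \left(-6\right) \frac{1}{7 - 6}\right) - 95 = - 12 \left(\left(-4\right) \left(-6\right) 1^{-1}\right) - 95 = - 12 \left(\left(-4\right) \left(-6\right) 1\right) - 95 = \left(-12\right) 24 - 95 = -288 - 95 = -383$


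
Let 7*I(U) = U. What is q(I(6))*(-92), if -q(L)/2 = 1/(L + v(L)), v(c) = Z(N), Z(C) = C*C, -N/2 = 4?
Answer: 644/227 ≈ 2.8370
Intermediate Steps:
N = -8 (N = -2*4 = -8)
Z(C) = C**2
I(U) = U/7
v(c) = 64 (v(c) = (-8)**2 = 64)
q(L) = -2/(64 + L) (q(L) = -2/(L + 64) = -2/(64 + L))
q(I(6))*(-92) = -2/(64 + (1/7)*6)*(-92) = -2/(64 + 6/7)*(-92) = -2/454/7*(-92) = -2*7/454*(-92) = -7/227*(-92) = 644/227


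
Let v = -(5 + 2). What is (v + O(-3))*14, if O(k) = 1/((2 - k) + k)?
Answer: -91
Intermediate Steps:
v = -7 (v = -1*7 = -7)
O(k) = 1/2
(v + O(-3))*14 = (-7 + 1/2)*14 = -13/2*14 = -91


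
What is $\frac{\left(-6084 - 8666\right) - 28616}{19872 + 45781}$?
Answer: $- \frac{43366}{65653} \approx -0.66053$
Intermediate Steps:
$\frac{\left(-6084 - 8666\right) - 28616}{19872 + 45781} = \frac{-14750 - 28616}{65653} = \left(-43366\right) \frac{1}{65653} = - \frac{43366}{65653}$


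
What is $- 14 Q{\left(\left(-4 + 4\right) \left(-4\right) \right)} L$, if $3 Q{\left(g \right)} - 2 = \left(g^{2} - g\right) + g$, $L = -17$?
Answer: $\frac{476}{3} \approx 158.67$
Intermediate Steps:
$Q{\left(g \right)} = \frac{2}{3} + \frac{g^{2}}{3}$ ($Q{\left(g \right)} = \frac{2}{3} + \frac{\left(g^{2} - g\right) + g}{3} = \frac{2}{3} + \frac{g^{2}}{3}$)
$- 14 Q{\left(\left(-4 + 4\right) \left(-4\right) \right)} L = - 14 \left(\frac{2}{3} + \frac{\left(\left(-4 + 4\right) \left(-4\right)\right)^{2}}{3}\right) \left(-17\right) = - 14 \left(\frac{2}{3} + \frac{\left(0 \left(-4\right)\right)^{2}}{3}\right) \left(-17\right) = - 14 \left(\frac{2}{3} + \frac{0^{2}}{3}\right) \left(-17\right) = - 14 \left(\frac{2}{3} + \frac{1}{3} \cdot 0\right) \left(-17\right) = - 14 \left(\frac{2}{3} + 0\right) \left(-17\right) = \left(-14\right) \frac{2}{3} \left(-17\right) = \left(- \frac{28}{3}\right) \left(-17\right) = \frac{476}{3}$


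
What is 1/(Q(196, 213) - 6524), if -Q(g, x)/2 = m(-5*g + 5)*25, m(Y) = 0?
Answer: -1/6524 ≈ -0.00015328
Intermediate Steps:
Q(g, x) = 0 (Q(g, x) = -0*25 = -2*0 = 0)
1/(Q(196, 213) - 6524) = 1/(0 - 6524) = 1/(-6524) = -1/6524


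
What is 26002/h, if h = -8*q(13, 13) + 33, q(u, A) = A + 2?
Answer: -26002/87 ≈ -298.87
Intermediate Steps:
q(u, A) = 2 + A
h = -87 (h = -8*(2 + 13) + 33 = -8*15 + 33 = -120 + 33 = -87)
26002/h = 26002/(-87) = 26002*(-1/87) = -26002/87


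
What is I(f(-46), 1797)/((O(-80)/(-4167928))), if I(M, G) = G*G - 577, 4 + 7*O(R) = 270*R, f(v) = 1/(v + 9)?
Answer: 2140839545488/491 ≈ 4.3602e+9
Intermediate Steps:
f(v) = 1/(9 + v)
O(R) = -4/7 + 270*R/7 (O(R) = -4/7 + (270*R)/7 = -4/7 + 270*R/7)
I(M, G) = -577 + G² (I(M, G) = G² - 577 = -577 + G²)
I(f(-46), 1797)/((O(-80)/(-4167928))) = (-577 + 1797²)/(((-4/7 + (270/7)*(-80))/(-4167928))) = (-577 + 3229209)/(((-4/7 - 21600/7)*(-1/4167928))) = 3228632/((-21604/7*(-1/4167928))) = 3228632/(5401/7293874) = 3228632*(7293874/5401) = 2140839545488/491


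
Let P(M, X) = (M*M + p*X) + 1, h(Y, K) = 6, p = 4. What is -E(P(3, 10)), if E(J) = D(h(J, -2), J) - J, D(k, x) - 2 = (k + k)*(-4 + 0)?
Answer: 96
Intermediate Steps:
P(M, X) = 1 + M² + 4*X (P(M, X) = (M*M + 4*X) + 1 = (M² + 4*X) + 1 = 1 + M² + 4*X)
D(k, x) = 2 - 8*k (D(k, x) = 2 + (k + k)*(-4 + 0) = 2 + (2*k)*(-4) = 2 - 8*k)
E(J) = -46 - J (E(J) = (2 - 8*6) - J = (2 - 48) - J = -46 - J)
-E(P(3, 10)) = -(-46 - (1 + 3² + 4*10)) = -(-46 - (1 + 9 + 40)) = -(-46 - 1*50) = -(-46 - 50) = -1*(-96) = 96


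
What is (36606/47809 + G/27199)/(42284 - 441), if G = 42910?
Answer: 3047130784/54410837574413 ≈ 5.6002e-5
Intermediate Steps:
(36606/47809 + G/27199)/(42284 - 441) = (36606/47809 + 42910/27199)/(42284 - 441) = (36606*(1/47809) + 42910*(1/27199))/41843 = (36606/47809 + 42910/27199)*(1/41843) = (3047130784/1300356991)*(1/41843) = 3047130784/54410837574413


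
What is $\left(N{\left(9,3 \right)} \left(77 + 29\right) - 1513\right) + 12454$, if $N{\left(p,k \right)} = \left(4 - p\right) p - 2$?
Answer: $5959$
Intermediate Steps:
$N{\left(p,k \right)} = -2 + p \left(4 - p\right)$ ($N{\left(p,k \right)} = p \left(4 - p\right) - 2 = -2 + p \left(4 - p\right)$)
$\left(N{\left(9,3 \right)} \left(77 + 29\right) - 1513\right) + 12454 = \left(\left(-2 - 9^{2} + 4 \cdot 9\right) \left(77 + 29\right) - 1513\right) + 12454 = \left(\left(-2 - 81 + 36\right) 106 - 1513\right) + 12454 = \left(\left(-47\right) 106 - 1513\right) + 12454 = \left(-4982 - 1513\right) + 12454 = -6495 + 12454 = 5959$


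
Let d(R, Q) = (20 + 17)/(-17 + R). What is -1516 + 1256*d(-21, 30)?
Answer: -52040/19 ≈ -2738.9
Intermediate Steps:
d(R, Q) = 37/(-17 + R)
-1516 + 1256*d(-21, 30) = -1516 + 1256*(37/(-17 - 21)) = -1516 + 1256*(37/(-38)) = -1516 + 1256*(37*(-1/38)) = -1516 + 1256*(-37/38) = -1516 - 23236/19 = -52040/19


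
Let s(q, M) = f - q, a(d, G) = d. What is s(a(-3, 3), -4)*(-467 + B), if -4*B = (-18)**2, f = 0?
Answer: -1644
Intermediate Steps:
B = -81 (B = -1/4*(-18)**2 = -1/4*324 = -81)
s(q, M) = -q (s(q, M) = 0 - q = -q)
s(a(-3, 3), -4)*(-467 + B) = (-1*(-3))*(-467 - 81) = 3*(-548) = -1644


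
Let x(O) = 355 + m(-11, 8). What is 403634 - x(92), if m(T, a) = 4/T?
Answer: 4436073/11 ≈ 4.0328e+5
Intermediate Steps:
x(O) = 3901/11 (x(O) = 355 + 4/(-11) = 355 + 4*(-1/11) = 355 - 4/11 = 3901/11)
403634 - x(92) = 403634 - 1*3901/11 = 403634 - 3901/11 = 4436073/11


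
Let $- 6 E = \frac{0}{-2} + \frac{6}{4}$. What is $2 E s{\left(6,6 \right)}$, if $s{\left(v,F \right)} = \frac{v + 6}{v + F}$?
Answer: $- \frac{1}{2} \approx -0.5$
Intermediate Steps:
$E = - \frac{1}{4}$ ($E = - \frac{\frac{0}{-2} + \frac{6}{4}}{6} = - \frac{0 \left(- \frac{1}{2}\right) + 6 \cdot \frac{1}{4}}{6} = - \frac{0 + \frac{3}{2}}{6} = \left(- \frac{1}{6}\right) \frac{3}{2} = - \frac{1}{4} \approx -0.25$)
$s{\left(v,F \right)} = \frac{6 + v}{F + v}$
$2 E s{\left(6,6 \right)} = 2 \left(- \frac{1}{4}\right) \frac{6 + 6}{6 + 6} = - \frac{\frac{1}{12} \cdot 12}{2} = \left(- \frac{1}{2}\right) 1 = - \frac{1}{2}$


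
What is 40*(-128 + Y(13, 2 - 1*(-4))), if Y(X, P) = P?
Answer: -4880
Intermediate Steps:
40*(-128 + Y(13, 2 - 1*(-4))) = 40*(-128 + (2 - 1*(-4))) = 40*(-128 + (2 + 4)) = 40*(-128 + 6) = 40*(-122) = -4880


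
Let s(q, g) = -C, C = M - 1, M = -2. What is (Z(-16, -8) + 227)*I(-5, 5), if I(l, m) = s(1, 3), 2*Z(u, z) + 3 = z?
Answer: 1329/2 ≈ 664.50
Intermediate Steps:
C = -3 (C = -2 - 1 = -3)
Z(u, z) = -3/2 + z/2
s(q, g) = 3 (s(q, g) = -1*(-3) = 3)
I(l, m) = 3
(Z(-16, -8) + 227)*I(-5, 5) = ((-3/2 + (1/2)*(-8)) + 227)*3 = ((-3/2 - 4) + 227)*3 = (-11/2 + 227)*3 = (443/2)*3 = 1329/2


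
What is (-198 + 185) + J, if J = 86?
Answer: 73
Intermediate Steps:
(-198 + 185) + J = (-198 + 185) + 86 = -13 + 86 = 73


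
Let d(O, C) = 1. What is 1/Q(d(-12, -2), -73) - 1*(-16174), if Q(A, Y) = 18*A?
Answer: 291133/18 ≈ 16174.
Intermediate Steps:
1/Q(d(-12, -2), -73) - 1*(-16174) = 1/(18*1) - 1*(-16174) = 1/18 + 16174 = 291133/18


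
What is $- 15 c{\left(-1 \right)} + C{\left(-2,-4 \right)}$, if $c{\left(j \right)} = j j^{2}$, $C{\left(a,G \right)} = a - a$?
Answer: $15$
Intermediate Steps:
$C{\left(a,G \right)} = 0$
$c{\left(j \right)} = j^{3}$
$- 15 c{\left(-1 \right)} + C{\left(-2,-4 \right)} = - 15 \left(-1\right)^{3} + 0 = \left(-15\right) \left(-1\right) + 0 = 15 + 0 = 15$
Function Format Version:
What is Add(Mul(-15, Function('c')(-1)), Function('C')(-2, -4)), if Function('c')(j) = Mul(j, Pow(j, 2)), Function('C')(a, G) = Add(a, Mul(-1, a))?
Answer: 15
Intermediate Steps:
Function('C')(a, G) = 0
Function('c')(j) = Pow(j, 3)
Add(Mul(-15, Function('c')(-1)), Function('C')(-2, -4)) = Add(Mul(-15, Pow(-1, 3)), 0) = Add(Mul(-15, -1), 0) = Add(15, 0) = 15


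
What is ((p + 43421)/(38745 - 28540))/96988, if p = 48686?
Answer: 92107/989762540 ≈ 9.3060e-5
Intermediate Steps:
((p + 43421)/(38745 - 28540))/96988 = ((48686 + 43421)/(38745 - 28540))/96988 = (92107/10205)*(1/96988) = 92107/989762540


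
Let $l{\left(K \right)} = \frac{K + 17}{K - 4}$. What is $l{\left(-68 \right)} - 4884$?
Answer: $- \frac{117199}{24} \approx -4883.3$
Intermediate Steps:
$l{\left(K \right)} = \frac{17 + K}{-4 + K}$
$l{\left(-68 \right)} - 4884 = \frac{17 - 68}{-4 - 68} - 4884 = \frac{1}{-72} \left(-51\right) - 4884 = \left(- \frac{1}{72}\right) \left(-51\right) - 4884 = \frac{17}{24} - 4884 = - \frac{117199}{24}$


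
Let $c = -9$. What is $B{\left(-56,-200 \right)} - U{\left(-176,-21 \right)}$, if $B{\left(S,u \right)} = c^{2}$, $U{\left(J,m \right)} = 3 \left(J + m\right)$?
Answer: $672$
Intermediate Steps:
$U{\left(J,m \right)} = 3 J + 3 m$
$B{\left(S,u \right)} = 81$ ($B{\left(S,u \right)} = \left(-9\right)^{2} = 81$)
$B{\left(-56,-200 \right)} - U{\left(-176,-21 \right)} = 81 - \left(3 \left(-176\right) + 3 \left(-21\right)\right) = 81 - \left(-528 - 63\right) = 81 - -591 = 81 + 591 = 672$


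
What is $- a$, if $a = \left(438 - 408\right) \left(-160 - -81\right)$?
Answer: $2370$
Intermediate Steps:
$a = -2370$ ($a = 30 \left(-160 + 81\right) = 30 \left(-79\right) = -2370$)
$- a = \left(-1\right) \left(-2370\right) = 2370$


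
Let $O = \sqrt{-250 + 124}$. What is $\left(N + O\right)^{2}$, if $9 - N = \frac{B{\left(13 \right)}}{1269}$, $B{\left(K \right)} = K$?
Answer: $- \frac{72763022}{1610361} + \frac{22816 i \sqrt{14}}{423} \approx -45.184 + 201.82 i$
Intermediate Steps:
$O = 3 i \sqrt{14}$ ($O = \sqrt{-126} = 3 i \sqrt{14} \approx 11.225 i$)
$N = \frac{11408}{1269}$ ($N = 9 - \frac{13}{1269} = \frac{11408}{1269} \approx 8.9898$)
$\left(N + O\right)^{2} = \left(\frac{11408}{1269} + 3 i \sqrt{14}\right)^{2}$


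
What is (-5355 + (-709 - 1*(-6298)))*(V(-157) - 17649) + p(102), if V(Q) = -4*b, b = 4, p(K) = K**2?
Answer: -4123206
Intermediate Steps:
V(Q) = -16 (V(Q) = -4*4 = -16)
(-5355 + (-709 - 1*(-6298)))*(V(-157) - 17649) + p(102) = (-5355 + (-709 - 1*(-6298)))*(-16 - 17649) + 102**2 = (-5355 + (-709 + 6298))*(-17665) + 10404 = (-5355 + 5589)*(-17665) + 10404 = 234*(-17665) + 10404 = -4133610 + 10404 = -4123206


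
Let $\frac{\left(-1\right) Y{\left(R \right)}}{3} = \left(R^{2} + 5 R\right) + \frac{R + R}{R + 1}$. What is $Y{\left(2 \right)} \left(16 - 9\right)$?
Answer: $-322$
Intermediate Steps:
$Y{\left(R \right)} = - 15 R - 3 R^{2} - \frac{6 R}{1 + R}$ ($Y{\left(R \right)} = - 3 \left(\left(R^{2} + 5 R\right) + \frac{R + R}{R + 1}\right) = - 3 \left(\left(R^{2} + 5 R\right) + \frac{2 R}{1 + R}\right) = - 3 \left(R^{2} + 5 R + \frac{2 R}{1 + R}\right) = - 15 R - 3 R^{2} - \frac{6 R}{1 + R}$)
$Y{\left(2 \right)} \left(16 - 9\right) = \left(-3\right) 2 \frac{1}{1 + 2} \left(7 + 2^{2} + 6 \cdot 2\right) \left(16 - 9\right) = \left(-3\right) 2 \cdot \frac{1}{3} \left(7 + 4 + 12\right) 7 = \left(-3\right) 2 \cdot \frac{1}{3} \cdot 23 \cdot 7 = \left(-46\right) 7 = -322$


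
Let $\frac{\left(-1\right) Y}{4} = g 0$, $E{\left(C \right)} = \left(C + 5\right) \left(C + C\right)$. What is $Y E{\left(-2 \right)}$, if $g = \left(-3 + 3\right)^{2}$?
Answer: $0$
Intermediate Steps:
$E{\left(C \right)} = 2 C \left(5 + C\right)$ ($E{\left(C \right)} = \left(5 + C\right) 2 C = 2 C \left(5 + C\right)$)
$g = 0$ ($g = 0^{2} = 0$)
$Y = 0$ ($Y = - 4 \cdot 0 \cdot 0 = \left(-4\right) 0 = 0$)
$Y E{\left(-2 \right)} = 0 \cdot 2 \left(-2\right) \left(5 - 2\right) = 0 \cdot 2 \left(-2\right) 3 = 0 \left(-12\right) = 0$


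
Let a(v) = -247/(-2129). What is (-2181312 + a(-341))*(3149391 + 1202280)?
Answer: -20209216700074671/2129 ≈ -9.4923e+12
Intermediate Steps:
a(v) = 247/2129 (a(v) = -247*(-1/2129) = 247/2129)
(-2181312 + a(-341))*(3149391 + 1202280) = (-2181312 + 247/2129)*(3149391 + 1202280) = -4644013001/2129*4351671 = -20209216700074671/2129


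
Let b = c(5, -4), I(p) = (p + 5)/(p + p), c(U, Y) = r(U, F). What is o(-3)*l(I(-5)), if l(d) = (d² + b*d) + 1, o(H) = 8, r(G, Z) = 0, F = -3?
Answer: 8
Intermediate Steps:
c(U, Y) = 0
I(p) = (5 + p)/(2*p) (I(p) = (5 + p)/((2*p)) = (5 + p)*(1/(2*p)) = (5 + p)/(2*p))
b = 0
l(d) = 1 + d² (l(d) = (d² + 0*d) + 1 = (d² + 0) + 1 = d² + 1 = 1 + d²)
o(-3)*l(I(-5)) = 8*(1 + ((½)*(5 - 5)/(-5))²) = 8*(1 + ((½)*(-⅕)*0)²) = 8*(1 + 0²) = 8*(1 + 0) = 8*1 = 8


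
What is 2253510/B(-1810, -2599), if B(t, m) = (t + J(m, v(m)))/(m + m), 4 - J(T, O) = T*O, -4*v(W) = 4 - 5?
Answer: 9370995984/925 ≈ 1.0131e+7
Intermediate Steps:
v(W) = ¼ (v(W) = -(4 - 5)/4 = -¼*(-1) = ¼)
J(T, O) = 4 - O*T (J(T, O) = 4 - T*O = 4 - O*T)
B(t, m) = (4 + t - m/4)/(2*m) (B(t, m) = (t + (4 - 1*¼*m))/(m + m) = (t + (4 - m/4))/((2*m)) = (4 + t - m/4)*(1/(2*m)) = (4 + t - m/4)/(2*m))
2253510/B(-1810, -2599) = 2253510/(((⅛)*(16 - 1*(-2599) + 4*(-1810))/(-2599))) = 2253510/(((⅛)*(-1/2599)*(16 + 2599 - 7240))) = 2253510/(((⅛)*(-1/2599)*(-4625))) = 2253510/(4625/20792) = 2253510*(20792/4625) = 9370995984/925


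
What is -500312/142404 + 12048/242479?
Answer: -29899867514/8632494879 ≈ -3.4636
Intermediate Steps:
-500312/142404 + 12048/242479 = -500312*1/142404 + 12048*(1/242479) = -125078/35601 + 12048/242479 = -29899867514/8632494879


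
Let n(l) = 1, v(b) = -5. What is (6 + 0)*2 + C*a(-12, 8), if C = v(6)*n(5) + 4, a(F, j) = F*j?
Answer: 108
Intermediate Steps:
C = -1 (C = -5*1 + 4 = -5 + 4 = -1)
(6 + 0)*2 + C*a(-12, 8) = (6 + 0)*2 - (-12)*8 = 6*2 - 1*(-96) = 12 + 96 = 108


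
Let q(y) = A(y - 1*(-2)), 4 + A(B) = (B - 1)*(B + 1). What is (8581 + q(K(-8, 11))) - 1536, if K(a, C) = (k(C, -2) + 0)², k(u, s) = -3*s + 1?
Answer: 9641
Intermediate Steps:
k(u, s) = 1 - 3*s
A(B) = -4 + (1 + B)*(-1 + B) (A(B) = -4 + (B - 1)*(B + 1) = -4 + (-1 + B)*(1 + B) = -4 + (1 + B)*(-1 + B))
K(a, C) = 49 (K(a, C) = ((1 - 3*(-2)) + 0)² = ((1 + 6) + 0)² = (7 + 0)² = 7² = 49)
q(y) = -5 + (2 + y)² (q(y) = -5 + (y - 1*(-2))² = -5 + (y + 2)² = -5 + (2 + y)²)
(8581 + q(K(-8, 11))) - 1536 = (8581 + (-5 + (2 + 49)²)) - 1536 = (8581 + (-5 + 51²)) - 1536 = (8581 + (-5 + 2601)) - 1536 = (8581 + 2596) - 1536 = 11177 - 1536 = 9641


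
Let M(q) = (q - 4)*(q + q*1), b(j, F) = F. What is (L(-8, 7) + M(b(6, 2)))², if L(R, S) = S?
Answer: 1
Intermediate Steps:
M(q) = 2*q*(-4 + q) (M(q) = (-4 + q)*(q + q) = (-4 + q)*(2*q) = 2*q*(-4 + q))
(L(-8, 7) + M(b(6, 2)))² = (7 + 2*2*(-4 + 2))² = (7 + 2*2*(-2))² = (7 - 8)² = (-1)² = 1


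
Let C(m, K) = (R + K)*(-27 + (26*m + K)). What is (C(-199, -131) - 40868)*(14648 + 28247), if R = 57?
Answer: 15171961500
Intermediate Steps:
C(m, K) = (57 + K)*(-27 + K + 26*m) (C(m, K) = (57 + K)*(-27 + (26*m + K)) = (57 + K)*(-27 + (K + 26*m)) = (57 + K)*(-27 + K + 26*m))
(C(-199, -131) - 40868)*(14648 + 28247) = ((-1539 + (-131)**2 + 30*(-131) + 1482*(-199) + 26*(-131)*(-199)) - 40868)*(14648 + 28247) = ((-1539 + 17161 - 3930 - 294918 + 677794) - 40868)*42895 = (394568 - 40868)*42895 = 353700*42895 = 15171961500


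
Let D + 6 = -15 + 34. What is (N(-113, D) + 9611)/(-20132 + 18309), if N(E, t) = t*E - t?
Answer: -8129/1823 ≈ -4.4591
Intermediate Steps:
D = 13 (D = -6 + (-15 + 34) = -6 + 19 = 13)
N(E, t) = -t + E*t (N(E, t) = E*t - t = -t + E*t)
(N(-113, D) + 9611)/(-20132 + 18309) = (13*(-1 - 113) + 9611)/(-20132 + 18309) = (13*(-114) + 9611)/(-1823) = (-1482 + 9611)*(-1/1823) = 8129*(-1/1823) = -8129/1823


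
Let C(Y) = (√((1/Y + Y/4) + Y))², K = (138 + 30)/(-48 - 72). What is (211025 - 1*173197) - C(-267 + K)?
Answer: 25607711/671 ≈ 38164.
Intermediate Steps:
K = -7/5 (K = 168/(-120) = 168*(-1/120) = -7/5 ≈ -1.4000)
C(Y) = 1/Y + 5*Y/4 (C(Y) = (√((1/Y + Y*(¼)) + Y))² = (√((1/Y + Y/4) + Y))² = (√(1/Y + 5*Y/4))² = 1/Y + 5*Y/4)
(211025 - 1*173197) - C(-267 + K) = (211025 - 1*173197) - (1/(-267 - 7/5) + 5*(-267 - 7/5)/4) = (211025 - 173197) - (1/(-1342/5) + (5/4)*(-1342/5)) = 37828 - (-5/1342 - 671/2) = 37828 - 1*(-225123/671) = 37828 + 225123/671 = 25607711/671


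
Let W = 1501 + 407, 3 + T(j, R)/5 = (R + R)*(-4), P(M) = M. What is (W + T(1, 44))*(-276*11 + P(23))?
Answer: -400729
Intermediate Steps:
T(j, R) = -15 - 40*R (T(j, R) = -15 + 5*((R + R)*(-4)) = -15 + 5*((2*R)*(-4)) = -15 + 5*(-8*R) = -15 - 40*R)
W = 1908
(W + T(1, 44))*(-276*11 + P(23)) = (1908 + (-15 - 40*44))*(-276*11 + 23) = (1908 + (-15 - 1760))*(-3036 + 23) = (1908 - 1775)*(-3013) = 133*(-3013) = -400729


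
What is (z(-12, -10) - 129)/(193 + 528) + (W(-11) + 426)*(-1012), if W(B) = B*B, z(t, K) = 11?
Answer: -399119762/721 ≈ -5.5356e+5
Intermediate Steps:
W(B) = B²
(z(-12, -10) - 129)/(193 + 528) + (W(-11) + 426)*(-1012) = (11 - 129)/(193 + 528) + ((-11)² + 426)*(-1012) = -118/721 + (121 + 426)*(-1012) = -118*1/721 + 547*(-1012) = -118/721 - 553564 = -399119762/721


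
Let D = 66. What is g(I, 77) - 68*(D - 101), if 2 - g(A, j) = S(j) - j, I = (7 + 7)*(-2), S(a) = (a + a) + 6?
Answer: 2299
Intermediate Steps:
S(a) = 6 + 2*a (S(a) = 2*a + 6 = 6 + 2*a)
I = -28 (I = 14*(-2) = -28)
g(A, j) = -4 - j (g(A, j) = 2 - ((6 + 2*j) - j) = 2 - (6 + j) = 2 + (-6 - j) = -4 - j)
g(I, 77) - 68*(D - 101) = (-4 - 1*77) - 68*(66 - 101) = (-4 - 77) - 68*(-35) = -81 + 2380 = 2299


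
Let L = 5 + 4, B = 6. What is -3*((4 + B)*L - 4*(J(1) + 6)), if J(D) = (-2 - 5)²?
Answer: 390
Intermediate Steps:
J(D) = 49 (J(D) = (-7)² = 49)
L = 9
-3*((4 + B)*L - 4*(J(1) + 6)) = -3*((4 + 6)*9 - 4*(49 + 6)) = -3*(10*9 - 4*55) = -3*(90 - 220) = -3*(-130) = 390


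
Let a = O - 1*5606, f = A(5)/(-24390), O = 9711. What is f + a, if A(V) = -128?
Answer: 50060539/12195 ≈ 4105.0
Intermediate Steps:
f = 64/12195 (f = -128/(-24390) = -128*(-1/24390) = 64/12195 ≈ 0.0052481)
a = 4105 (a = 9711 - 1*5606 = 9711 - 5606 = 4105)
f + a = 64/12195 + 4105 = 50060539/12195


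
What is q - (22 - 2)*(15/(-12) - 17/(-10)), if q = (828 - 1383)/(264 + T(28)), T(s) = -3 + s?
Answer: -3156/289 ≈ -10.920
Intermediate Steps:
q = -555/289 (q = (828 - 1383)/(264 + (-3 + 28)) = -555/(264 + 25) = -555/289 ≈ -1.9204)
q - (22 - 2)*(15/(-12) - 17/(-10)) = -555/289 - (22 - 2)*(15/(-12) - 17/(-10)) = -555/289 - 20*(15*(-1/12) - 17*(-1/10)) = -555/289 - 20*(-5/4 + 17/10) = -555/289 - 20*9/20 = -555/289 - 1*9 = -555/289 - 9 = -3156/289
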